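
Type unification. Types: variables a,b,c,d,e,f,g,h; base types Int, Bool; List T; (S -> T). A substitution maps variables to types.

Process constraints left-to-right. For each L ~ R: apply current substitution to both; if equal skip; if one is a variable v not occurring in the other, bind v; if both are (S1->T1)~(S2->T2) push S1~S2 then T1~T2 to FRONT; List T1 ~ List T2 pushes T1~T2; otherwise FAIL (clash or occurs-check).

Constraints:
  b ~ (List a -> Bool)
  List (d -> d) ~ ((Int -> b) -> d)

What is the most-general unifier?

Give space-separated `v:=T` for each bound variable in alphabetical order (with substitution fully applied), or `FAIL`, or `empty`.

Answer: FAIL

Derivation:
step 1: unify b ~ (List a -> Bool)  [subst: {-} | 1 pending]
  bind b := (List a -> Bool)
step 2: unify List (d -> d) ~ ((Int -> (List a -> Bool)) -> d)  [subst: {b:=(List a -> Bool)} | 0 pending]
  clash: List (d -> d) vs ((Int -> (List a -> Bool)) -> d)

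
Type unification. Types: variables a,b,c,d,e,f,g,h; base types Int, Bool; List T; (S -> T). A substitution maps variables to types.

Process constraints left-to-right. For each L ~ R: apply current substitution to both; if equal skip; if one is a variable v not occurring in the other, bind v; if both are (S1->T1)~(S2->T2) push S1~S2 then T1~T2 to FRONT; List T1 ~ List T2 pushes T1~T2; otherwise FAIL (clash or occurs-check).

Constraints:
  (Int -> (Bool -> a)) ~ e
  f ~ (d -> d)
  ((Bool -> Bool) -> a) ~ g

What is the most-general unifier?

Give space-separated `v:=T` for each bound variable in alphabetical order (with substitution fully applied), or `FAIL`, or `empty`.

step 1: unify (Int -> (Bool -> a)) ~ e  [subst: {-} | 2 pending]
  bind e := (Int -> (Bool -> a))
step 2: unify f ~ (d -> d)  [subst: {e:=(Int -> (Bool -> a))} | 1 pending]
  bind f := (d -> d)
step 3: unify ((Bool -> Bool) -> a) ~ g  [subst: {e:=(Int -> (Bool -> a)), f:=(d -> d)} | 0 pending]
  bind g := ((Bool -> Bool) -> a)

Answer: e:=(Int -> (Bool -> a)) f:=(d -> d) g:=((Bool -> Bool) -> a)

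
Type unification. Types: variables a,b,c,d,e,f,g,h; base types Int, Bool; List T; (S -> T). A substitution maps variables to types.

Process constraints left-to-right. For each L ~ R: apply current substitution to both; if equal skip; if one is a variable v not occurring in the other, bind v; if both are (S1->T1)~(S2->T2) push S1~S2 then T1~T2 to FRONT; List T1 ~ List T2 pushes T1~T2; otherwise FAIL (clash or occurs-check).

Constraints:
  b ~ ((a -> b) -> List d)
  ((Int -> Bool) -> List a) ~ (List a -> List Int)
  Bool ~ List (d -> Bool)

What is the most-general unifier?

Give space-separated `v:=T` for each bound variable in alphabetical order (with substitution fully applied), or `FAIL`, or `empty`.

Answer: FAIL

Derivation:
step 1: unify b ~ ((a -> b) -> List d)  [subst: {-} | 2 pending]
  occurs-check fail: b in ((a -> b) -> List d)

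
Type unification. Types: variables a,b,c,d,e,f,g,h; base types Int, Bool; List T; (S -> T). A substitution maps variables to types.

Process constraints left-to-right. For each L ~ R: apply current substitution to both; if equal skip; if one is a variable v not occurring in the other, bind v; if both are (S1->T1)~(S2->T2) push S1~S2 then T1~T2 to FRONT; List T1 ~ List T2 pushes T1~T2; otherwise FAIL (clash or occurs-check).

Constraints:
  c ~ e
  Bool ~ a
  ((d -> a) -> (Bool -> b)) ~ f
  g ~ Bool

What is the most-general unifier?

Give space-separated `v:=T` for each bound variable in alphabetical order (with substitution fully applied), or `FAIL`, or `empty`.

Answer: a:=Bool c:=e f:=((d -> Bool) -> (Bool -> b)) g:=Bool

Derivation:
step 1: unify c ~ e  [subst: {-} | 3 pending]
  bind c := e
step 2: unify Bool ~ a  [subst: {c:=e} | 2 pending]
  bind a := Bool
step 3: unify ((d -> Bool) -> (Bool -> b)) ~ f  [subst: {c:=e, a:=Bool} | 1 pending]
  bind f := ((d -> Bool) -> (Bool -> b))
step 4: unify g ~ Bool  [subst: {c:=e, a:=Bool, f:=((d -> Bool) -> (Bool -> b))} | 0 pending]
  bind g := Bool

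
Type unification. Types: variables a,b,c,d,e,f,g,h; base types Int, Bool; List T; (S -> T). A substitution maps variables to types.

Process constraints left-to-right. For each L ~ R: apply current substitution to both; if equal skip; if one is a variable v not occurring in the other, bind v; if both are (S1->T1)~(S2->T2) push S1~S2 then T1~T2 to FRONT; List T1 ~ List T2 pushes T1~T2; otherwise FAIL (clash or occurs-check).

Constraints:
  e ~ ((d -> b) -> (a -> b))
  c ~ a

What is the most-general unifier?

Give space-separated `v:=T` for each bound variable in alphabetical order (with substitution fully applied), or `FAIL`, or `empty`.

step 1: unify e ~ ((d -> b) -> (a -> b))  [subst: {-} | 1 pending]
  bind e := ((d -> b) -> (a -> b))
step 2: unify c ~ a  [subst: {e:=((d -> b) -> (a -> b))} | 0 pending]
  bind c := a

Answer: c:=a e:=((d -> b) -> (a -> b))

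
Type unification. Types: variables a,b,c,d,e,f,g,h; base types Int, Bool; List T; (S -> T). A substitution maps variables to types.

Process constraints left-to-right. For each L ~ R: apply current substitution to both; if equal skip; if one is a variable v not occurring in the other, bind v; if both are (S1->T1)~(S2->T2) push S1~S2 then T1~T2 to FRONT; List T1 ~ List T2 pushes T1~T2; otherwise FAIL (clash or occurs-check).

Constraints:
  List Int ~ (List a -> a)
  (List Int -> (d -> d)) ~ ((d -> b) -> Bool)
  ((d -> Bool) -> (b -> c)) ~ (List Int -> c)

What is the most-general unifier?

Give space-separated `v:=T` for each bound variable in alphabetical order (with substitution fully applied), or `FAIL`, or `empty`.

Answer: FAIL

Derivation:
step 1: unify List Int ~ (List a -> a)  [subst: {-} | 2 pending]
  clash: List Int vs (List a -> a)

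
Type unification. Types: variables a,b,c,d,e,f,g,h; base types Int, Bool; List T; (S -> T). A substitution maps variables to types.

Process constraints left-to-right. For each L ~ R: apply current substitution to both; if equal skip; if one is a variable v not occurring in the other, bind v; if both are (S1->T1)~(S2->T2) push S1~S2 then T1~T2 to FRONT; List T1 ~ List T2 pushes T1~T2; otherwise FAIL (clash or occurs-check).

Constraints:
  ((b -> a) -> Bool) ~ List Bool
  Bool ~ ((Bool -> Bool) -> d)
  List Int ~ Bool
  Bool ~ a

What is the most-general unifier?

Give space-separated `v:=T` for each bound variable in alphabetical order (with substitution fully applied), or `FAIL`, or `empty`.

step 1: unify ((b -> a) -> Bool) ~ List Bool  [subst: {-} | 3 pending]
  clash: ((b -> a) -> Bool) vs List Bool

Answer: FAIL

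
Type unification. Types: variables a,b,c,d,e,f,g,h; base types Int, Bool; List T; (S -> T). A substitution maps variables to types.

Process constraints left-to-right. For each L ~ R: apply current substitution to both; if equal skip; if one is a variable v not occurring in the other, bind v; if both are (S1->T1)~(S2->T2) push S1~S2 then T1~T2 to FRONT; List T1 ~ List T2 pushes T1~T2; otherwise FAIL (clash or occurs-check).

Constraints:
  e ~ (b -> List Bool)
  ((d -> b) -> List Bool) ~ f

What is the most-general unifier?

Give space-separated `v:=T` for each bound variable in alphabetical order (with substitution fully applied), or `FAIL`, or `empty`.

step 1: unify e ~ (b -> List Bool)  [subst: {-} | 1 pending]
  bind e := (b -> List Bool)
step 2: unify ((d -> b) -> List Bool) ~ f  [subst: {e:=(b -> List Bool)} | 0 pending]
  bind f := ((d -> b) -> List Bool)

Answer: e:=(b -> List Bool) f:=((d -> b) -> List Bool)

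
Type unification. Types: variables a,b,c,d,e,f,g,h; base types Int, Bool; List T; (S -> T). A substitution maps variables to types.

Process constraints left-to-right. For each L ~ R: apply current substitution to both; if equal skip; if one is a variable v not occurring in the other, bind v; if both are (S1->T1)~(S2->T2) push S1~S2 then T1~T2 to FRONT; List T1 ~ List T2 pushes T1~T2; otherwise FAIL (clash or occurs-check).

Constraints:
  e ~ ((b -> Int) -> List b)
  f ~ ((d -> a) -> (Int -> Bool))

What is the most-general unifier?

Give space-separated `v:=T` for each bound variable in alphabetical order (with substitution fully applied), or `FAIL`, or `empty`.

step 1: unify e ~ ((b -> Int) -> List b)  [subst: {-} | 1 pending]
  bind e := ((b -> Int) -> List b)
step 2: unify f ~ ((d -> a) -> (Int -> Bool))  [subst: {e:=((b -> Int) -> List b)} | 0 pending]
  bind f := ((d -> a) -> (Int -> Bool))

Answer: e:=((b -> Int) -> List b) f:=((d -> a) -> (Int -> Bool))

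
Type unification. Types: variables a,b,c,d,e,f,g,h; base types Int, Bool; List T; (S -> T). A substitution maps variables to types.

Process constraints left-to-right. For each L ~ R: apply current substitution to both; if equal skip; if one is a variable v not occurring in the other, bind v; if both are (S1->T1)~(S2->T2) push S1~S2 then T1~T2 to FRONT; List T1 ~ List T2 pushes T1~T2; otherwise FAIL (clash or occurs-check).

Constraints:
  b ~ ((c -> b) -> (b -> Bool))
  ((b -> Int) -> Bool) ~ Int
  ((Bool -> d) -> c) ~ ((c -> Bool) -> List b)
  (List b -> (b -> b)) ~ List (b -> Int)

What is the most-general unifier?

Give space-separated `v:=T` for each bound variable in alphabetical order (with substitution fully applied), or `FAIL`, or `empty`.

step 1: unify b ~ ((c -> b) -> (b -> Bool))  [subst: {-} | 3 pending]
  occurs-check fail: b in ((c -> b) -> (b -> Bool))

Answer: FAIL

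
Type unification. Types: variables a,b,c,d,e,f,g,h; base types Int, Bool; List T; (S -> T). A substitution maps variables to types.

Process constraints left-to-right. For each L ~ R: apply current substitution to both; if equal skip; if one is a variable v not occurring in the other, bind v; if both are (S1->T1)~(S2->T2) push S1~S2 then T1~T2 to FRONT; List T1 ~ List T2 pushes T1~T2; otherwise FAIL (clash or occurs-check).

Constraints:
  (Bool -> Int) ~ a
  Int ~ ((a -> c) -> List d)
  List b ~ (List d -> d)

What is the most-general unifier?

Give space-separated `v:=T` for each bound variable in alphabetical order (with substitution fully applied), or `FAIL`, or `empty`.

Answer: FAIL

Derivation:
step 1: unify (Bool -> Int) ~ a  [subst: {-} | 2 pending]
  bind a := (Bool -> Int)
step 2: unify Int ~ (((Bool -> Int) -> c) -> List d)  [subst: {a:=(Bool -> Int)} | 1 pending]
  clash: Int vs (((Bool -> Int) -> c) -> List d)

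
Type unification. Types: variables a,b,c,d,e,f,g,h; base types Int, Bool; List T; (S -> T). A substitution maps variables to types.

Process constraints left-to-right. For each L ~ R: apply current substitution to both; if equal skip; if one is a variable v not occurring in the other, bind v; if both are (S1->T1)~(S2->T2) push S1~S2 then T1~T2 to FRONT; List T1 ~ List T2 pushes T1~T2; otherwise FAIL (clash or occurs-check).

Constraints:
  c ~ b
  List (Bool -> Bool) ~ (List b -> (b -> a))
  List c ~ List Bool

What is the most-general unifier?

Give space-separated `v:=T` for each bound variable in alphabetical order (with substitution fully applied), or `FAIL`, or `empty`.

step 1: unify c ~ b  [subst: {-} | 2 pending]
  bind c := b
step 2: unify List (Bool -> Bool) ~ (List b -> (b -> a))  [subst: {c:=b} | 1 pending]
  clash: List (Bool -> Bool) vs (List b -> (b -> a))

Answer: FAIL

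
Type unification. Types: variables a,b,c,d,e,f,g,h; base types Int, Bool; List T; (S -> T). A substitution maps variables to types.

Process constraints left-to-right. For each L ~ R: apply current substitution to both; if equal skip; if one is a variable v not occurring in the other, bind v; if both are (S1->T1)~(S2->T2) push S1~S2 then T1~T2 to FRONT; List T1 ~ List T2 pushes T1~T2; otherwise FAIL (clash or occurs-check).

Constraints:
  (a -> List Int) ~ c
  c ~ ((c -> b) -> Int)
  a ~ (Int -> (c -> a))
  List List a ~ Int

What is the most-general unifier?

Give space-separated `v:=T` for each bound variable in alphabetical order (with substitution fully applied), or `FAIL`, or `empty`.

Answer: FAIL

Derivation:
step 1: unify (a -> List Int) ~ c  [subst: {-} | 3 pending]
  bind c := (a -> List Int)
step 2: unify (a -> List Int) ~ (((a -> List Int) -> b) -> Int)  [subst: {c:=(a -> List Int)} | 2 pending]
  -> decompose arrow: push a~((a -> List Int) -> b), List Int~Int
step 3: unify a ~ ((a -> List Int) -> b)  [subst: {c:=(a -> List Int)} | 3 pending]
  occurs-check fail: a in ((a -> List Int) -> b)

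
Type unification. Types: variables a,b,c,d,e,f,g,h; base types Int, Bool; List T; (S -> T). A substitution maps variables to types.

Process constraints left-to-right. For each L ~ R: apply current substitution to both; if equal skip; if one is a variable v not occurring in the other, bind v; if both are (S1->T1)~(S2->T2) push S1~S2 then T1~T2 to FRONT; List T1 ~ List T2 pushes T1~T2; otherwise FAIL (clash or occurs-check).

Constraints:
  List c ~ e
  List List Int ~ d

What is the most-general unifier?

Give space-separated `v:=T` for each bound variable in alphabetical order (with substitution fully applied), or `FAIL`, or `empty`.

step 1: unify List c ~ e  [subst: {-} | 1 pending]
  bind e := List c
step 2: unify List List Int ~ d  [subst: {e:=List c} | 0 pending]
  bind d := List List Int

Answer: d:=List List Int e:=List c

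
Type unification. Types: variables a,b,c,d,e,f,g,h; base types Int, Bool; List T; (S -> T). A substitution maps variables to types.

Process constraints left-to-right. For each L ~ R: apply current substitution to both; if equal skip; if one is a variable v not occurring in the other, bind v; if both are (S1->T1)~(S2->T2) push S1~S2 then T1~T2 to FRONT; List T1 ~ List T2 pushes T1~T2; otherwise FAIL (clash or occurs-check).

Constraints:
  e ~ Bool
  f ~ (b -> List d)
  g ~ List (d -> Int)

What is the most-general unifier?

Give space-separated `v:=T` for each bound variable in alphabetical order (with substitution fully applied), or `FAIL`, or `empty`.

step 1: unify e ~ Bool  [subst: {-} | 2 pending]
  bind e := Bool
step 2: unify f ~ (b -> List d)  [subst: {e:=Bool} | 1 pending]
  bind f := (b -> List d)
step 3: unify g ~ List (d -> Int)  [subst: {e:=Bool, f:=(b -> List d)} | 0 pending]
  bind g := List (d -> Int)

Answer: e:=Bool f:=(b -> List d) g:=List (d -> Int)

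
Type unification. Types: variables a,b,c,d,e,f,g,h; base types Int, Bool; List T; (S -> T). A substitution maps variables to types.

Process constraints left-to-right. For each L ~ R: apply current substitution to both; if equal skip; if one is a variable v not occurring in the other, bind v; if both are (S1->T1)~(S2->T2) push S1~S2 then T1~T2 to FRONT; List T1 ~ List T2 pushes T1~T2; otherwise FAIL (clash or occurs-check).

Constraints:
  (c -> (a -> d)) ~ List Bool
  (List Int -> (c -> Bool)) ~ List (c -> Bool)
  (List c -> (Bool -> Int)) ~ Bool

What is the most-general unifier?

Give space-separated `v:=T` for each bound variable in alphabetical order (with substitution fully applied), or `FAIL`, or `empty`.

step 1: unify (c -> (a -> d)) ~ List Bool  [subst: {-} | 2 pending]
  clash: (c -> (a -> d)) vs List Bool

Answer: FAIL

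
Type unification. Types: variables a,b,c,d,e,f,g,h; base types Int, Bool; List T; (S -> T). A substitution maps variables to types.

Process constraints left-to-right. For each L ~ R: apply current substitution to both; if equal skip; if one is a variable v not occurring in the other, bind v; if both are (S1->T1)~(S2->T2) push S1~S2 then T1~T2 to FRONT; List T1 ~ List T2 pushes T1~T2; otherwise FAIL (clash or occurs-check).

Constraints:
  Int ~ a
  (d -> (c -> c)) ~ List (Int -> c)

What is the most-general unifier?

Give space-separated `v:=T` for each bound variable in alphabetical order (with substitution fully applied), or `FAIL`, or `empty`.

step 1: unify Int ~ a  [subst: {-} | 1 pending]
  bind a := Int
step 2: unify (d -> (c -> c)) ~ List (Int -> c)  [subst: {a:=Int} | 0 pending]
  clash: (d -> (c -> c)) vs List (Int -> c)

Answer: FAIL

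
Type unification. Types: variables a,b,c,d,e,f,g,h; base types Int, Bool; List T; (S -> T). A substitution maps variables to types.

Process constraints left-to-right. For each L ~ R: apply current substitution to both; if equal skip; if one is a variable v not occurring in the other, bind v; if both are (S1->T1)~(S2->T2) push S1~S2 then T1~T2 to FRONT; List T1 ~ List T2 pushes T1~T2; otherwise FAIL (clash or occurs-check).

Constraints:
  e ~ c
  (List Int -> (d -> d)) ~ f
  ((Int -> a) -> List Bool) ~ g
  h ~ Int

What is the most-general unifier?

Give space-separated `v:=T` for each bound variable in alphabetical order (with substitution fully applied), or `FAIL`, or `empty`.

Answer: e:=c f:=(List Int -> (d -> d)) g:=((Int -> a) -> List Bool) h:=Int

Derivation:
step 1: unify e ~ c  [subst: {-} | 3 pending]
  bind e := c
step 2: unify (List Int -> (d -> d)) ~ f  [subst: {e:=c} | 2 pending]
  bind f := (List Int -> (d -> d))
step 3: unify ((Int -> a) -> List Bool) ~ g  [subst: {e:=c, f:=(List Int -> (d -> d))} | 1 pending]
  bind g := ((Int -> a) -> List Bool)
step 4: unify h ~ Int  [subst: {e:=c, f:=(List Int -> (d -> d)), g:=((Int -> a) -> List Bool)} | 0 pending]
  bind h := Int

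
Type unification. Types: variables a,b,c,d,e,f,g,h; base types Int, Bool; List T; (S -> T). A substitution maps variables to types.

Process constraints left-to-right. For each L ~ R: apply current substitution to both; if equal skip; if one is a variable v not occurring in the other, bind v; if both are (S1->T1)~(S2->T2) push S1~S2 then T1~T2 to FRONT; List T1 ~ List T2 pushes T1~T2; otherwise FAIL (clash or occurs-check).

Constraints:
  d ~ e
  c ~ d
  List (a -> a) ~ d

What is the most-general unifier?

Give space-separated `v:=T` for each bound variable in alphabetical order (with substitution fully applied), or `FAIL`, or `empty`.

Answer: c:=List (a -> a) d:=List (a -> a) e:=List (a -> a)

Derivation:
step 1: unify d ~ e  [subst: {-} | 2 pending]
  bind d := e
step 2: unify c ~ e  [subst: {d:=e} | 1 pending]
  bind c := e
step 3: unify List (a -> a) ~ e  [subst: {d:=e, c:=e} | 0 pending]
  bind e := List (a -> a)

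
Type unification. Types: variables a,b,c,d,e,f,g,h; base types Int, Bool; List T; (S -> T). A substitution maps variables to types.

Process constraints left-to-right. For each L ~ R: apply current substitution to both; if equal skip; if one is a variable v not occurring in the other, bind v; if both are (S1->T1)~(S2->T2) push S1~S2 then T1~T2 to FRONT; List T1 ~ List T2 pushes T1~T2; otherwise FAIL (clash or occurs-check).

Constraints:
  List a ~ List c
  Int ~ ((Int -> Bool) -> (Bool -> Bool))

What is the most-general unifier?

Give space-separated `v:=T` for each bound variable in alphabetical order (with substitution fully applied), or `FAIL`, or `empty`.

step 1: unify List a ~ List c  [subst: {-} | 1 pending]
  -> decompose List: push a~c
step 2: unify a ~ c  [subst: {-} | 1 pending]
  bind a := c
step 3: unify Int ~ ((Int -> Bool) -> (Bool -> Bool))  [subst: {a:=c} | 0 pending]
  clash: Int vs ((Int -> Bool) -> (Bool -> Bool))

Answer: FAIL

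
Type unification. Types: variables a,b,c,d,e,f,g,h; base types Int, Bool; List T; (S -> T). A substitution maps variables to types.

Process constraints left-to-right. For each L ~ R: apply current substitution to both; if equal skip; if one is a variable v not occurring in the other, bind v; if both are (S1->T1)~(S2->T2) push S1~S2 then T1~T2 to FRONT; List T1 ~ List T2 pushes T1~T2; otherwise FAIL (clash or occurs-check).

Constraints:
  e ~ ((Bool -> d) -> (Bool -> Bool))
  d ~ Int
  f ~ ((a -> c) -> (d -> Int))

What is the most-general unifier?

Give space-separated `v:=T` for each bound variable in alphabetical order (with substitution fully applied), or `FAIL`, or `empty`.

step 1: unify e ~ ((Bool -> d) -> (Bool -> Bool))  [subst: {-} | 2 pending]
  bind e := ((Bool -> d) -> (Bool -> Bool))
step 2: unify d ~ Int  [subst: {e:=((Bool -> d) -> (Bool -> Bool))} | 1 pending]
  bind d := Int
step 3: unify f ~ ((a -> c) -> (Int -> Int))  [subst: {e:=((Bool -> d) -> (Bool -> Bool)), d:=Int} | 0 pending]
  bind f := ((a -> c) -> (Int -> Int))

Answer: d:=Int e:=((Bool -> Int) -> (Bool -> Bool)) f:=((a -> c) -> (Int -> Int))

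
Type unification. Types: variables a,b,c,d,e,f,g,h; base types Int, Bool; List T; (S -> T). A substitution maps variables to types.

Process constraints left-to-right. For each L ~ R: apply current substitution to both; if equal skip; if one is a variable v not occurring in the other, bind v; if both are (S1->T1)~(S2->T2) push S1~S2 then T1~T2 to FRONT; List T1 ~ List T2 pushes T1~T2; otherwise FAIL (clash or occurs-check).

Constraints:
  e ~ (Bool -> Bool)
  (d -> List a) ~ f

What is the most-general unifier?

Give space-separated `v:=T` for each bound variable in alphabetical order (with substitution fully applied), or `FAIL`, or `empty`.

Answer: e:=(Bool -> Bool) f:=(d -> List a)

Derivation:
step 1: unify e ~ (Bool -> Bool)  [subst: {-} | 1 pending]
  bind e := (Bool -> Bool)
step 2: unify (d -> List a) ~ f  [subst: {e:=(Bool -> Bool)} | 0 pending]
  bind f := (d -> List a)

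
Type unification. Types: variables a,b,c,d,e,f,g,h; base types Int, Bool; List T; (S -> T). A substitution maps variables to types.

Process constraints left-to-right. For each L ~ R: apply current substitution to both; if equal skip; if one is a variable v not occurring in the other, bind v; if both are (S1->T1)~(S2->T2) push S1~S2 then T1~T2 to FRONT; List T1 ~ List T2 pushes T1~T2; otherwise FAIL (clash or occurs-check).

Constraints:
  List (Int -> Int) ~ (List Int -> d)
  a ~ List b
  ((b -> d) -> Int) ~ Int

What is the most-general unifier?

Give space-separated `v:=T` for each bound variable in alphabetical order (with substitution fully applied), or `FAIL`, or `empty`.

Answer: FAIL

Derivation:
step 1: unify List (Int -> Int) ~ (List Int -> d)  [subst: {-} | 2 pending]
  clash: List (Int -> Int) vs (List Int -> d)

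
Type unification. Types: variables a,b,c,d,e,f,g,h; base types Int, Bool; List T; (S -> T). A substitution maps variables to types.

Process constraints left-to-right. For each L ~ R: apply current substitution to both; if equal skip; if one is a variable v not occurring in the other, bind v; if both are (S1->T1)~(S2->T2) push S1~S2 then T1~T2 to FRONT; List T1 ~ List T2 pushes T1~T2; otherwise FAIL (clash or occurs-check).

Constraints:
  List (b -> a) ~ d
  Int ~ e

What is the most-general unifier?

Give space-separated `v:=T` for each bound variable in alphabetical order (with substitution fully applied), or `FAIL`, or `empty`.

step 1: unify List (b -> a) ~ d  [subst: {-} | 1 pending]
  bind d := List (b -> a)
step 2: unify Int ~ e  [subst: {d:=List (b -> a)} | 0 pending]
  bind e := Int

Answer: d:=List (b -> a) e:=Int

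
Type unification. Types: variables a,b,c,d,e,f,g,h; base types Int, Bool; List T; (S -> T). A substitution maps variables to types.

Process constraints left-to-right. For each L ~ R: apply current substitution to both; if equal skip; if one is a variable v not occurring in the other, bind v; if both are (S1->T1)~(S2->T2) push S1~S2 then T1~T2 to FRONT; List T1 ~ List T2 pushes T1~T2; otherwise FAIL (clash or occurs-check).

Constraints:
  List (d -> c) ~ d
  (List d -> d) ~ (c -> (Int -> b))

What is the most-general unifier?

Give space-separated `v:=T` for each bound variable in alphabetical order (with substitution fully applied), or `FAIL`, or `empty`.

step 1: unify List (d -> c) ~ d  [subst: {-} | 1 pending]
  occurs-check fail

Answer: FAIL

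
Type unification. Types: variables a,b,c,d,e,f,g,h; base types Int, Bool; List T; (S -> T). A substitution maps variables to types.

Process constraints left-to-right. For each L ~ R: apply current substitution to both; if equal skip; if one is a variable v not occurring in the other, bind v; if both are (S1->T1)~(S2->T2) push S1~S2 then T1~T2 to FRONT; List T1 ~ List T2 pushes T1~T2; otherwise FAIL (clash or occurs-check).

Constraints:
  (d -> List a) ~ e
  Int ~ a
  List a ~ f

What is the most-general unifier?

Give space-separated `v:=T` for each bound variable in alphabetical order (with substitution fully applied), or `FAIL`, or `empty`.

step 1: unify (d -> List a) ~ e  [subst: {-} | 2 pending]
  bind e := (d -> List a)
step 2: unify Int ~ a  [subst: {e:=(d -> List a)} | 1 pending]
  bind a := Int
step 3: unify List Int ~ f  [subst: {e:=(d -> List a), a:=Int} | 0 pending]
  bind f := List Int

Answer: a:=Int e:=(d -> List Int) f:=List Int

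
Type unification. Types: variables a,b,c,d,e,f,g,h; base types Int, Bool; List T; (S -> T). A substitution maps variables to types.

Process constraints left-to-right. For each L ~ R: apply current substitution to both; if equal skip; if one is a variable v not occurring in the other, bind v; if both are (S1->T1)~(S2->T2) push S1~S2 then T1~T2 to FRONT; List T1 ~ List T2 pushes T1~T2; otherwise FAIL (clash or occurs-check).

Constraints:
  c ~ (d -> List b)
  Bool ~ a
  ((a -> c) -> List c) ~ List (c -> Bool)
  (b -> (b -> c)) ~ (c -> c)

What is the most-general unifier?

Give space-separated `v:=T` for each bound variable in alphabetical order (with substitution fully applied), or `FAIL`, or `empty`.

step 1: unify c ~ (d -> List b)  [subst: {-} | 3 pending]
  bind c := (d -> List b)
step 2: unify Bool ~ a  [subst: {c:=(d -> List b)} | 2 pending]
  bind a := Bool
step 3: unify ((Bool -> (d -> List b)) -> List (d -> List b)) ~ List ((d -> List b) -> Bool)  [subst: {c:=(d -> List b), a:=Bool} | 1 pending]
  clash: ((Bool -> (d -> List b)) -> List (d -> List b)) vs List ((d -> List b) -> Bool)

Answer: FAIL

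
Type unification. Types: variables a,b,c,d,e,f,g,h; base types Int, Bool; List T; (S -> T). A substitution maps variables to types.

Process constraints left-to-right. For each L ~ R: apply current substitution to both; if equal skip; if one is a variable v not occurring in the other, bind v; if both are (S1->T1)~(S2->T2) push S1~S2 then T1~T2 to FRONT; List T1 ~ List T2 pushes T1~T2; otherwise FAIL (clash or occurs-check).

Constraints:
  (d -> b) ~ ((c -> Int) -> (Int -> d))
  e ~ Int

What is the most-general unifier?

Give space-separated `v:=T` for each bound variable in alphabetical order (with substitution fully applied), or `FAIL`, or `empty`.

step 1: unify (d -> b) ~ ((c -> Int) -> (Int -> d))  [subst: {-} | 1 pending]
  -> decompose arrow: push d~(c -> Int), b~(Int -> d)
step 2: unify d ~ (c -> Int)  [subst: {-} | 2 pending]
  bind d := (c -> Int)
step 3: unify b ~ (Int -> (c -> Int))  [subst: {d:=(c -> Int)} | 1 pending]
  bind b := (Int -> (c -> Int))
step 4: unify e ~ Int  [subst: {d:=(c -> Int), b:=(Int -> (c -> Int))} | 0 pending]
  bind e := Int

Answer: b:=(Int -> (c -> Int)) d:=(c -> Int) e:=Int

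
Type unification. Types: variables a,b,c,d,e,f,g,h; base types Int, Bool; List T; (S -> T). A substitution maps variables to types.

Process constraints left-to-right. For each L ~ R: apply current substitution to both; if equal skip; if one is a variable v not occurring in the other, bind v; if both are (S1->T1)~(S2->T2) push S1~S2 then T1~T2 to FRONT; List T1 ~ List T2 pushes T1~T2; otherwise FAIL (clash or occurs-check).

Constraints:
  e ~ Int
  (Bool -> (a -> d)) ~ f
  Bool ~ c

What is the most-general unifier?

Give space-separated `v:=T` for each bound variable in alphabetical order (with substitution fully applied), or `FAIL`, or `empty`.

Answer: c:=Bool e:=Int f:=(Bool -> (a -> d))

Derivation:
step 1: unify e ~ Int  [subst: {-} | 2 pending]
  bind e := Int
step 2: unify (Bool -> (a -> d)) ~ f  [subst: {e:=Int} | 1 pending]
  bind f := (Bool -> (a -> d))
step 3: unify Bool ~ c  [subst: {e:=Int, f:=(Bool -> (a -> d))} | 0 pending]
  bind c := Bool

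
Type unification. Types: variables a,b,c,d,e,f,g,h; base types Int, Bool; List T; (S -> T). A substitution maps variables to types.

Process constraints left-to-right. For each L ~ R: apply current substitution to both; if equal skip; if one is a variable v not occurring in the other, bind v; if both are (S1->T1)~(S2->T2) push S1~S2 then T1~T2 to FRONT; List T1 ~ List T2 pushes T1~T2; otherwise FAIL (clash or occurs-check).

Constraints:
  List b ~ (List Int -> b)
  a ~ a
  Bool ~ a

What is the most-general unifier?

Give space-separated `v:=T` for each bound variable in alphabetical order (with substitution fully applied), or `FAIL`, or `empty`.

Answer: FAIL

Derivation:
step 1: unify List b ~ (List Int -> b)  [subst: {-} | 2 pending]
  clash: List b vs (List Int -> b)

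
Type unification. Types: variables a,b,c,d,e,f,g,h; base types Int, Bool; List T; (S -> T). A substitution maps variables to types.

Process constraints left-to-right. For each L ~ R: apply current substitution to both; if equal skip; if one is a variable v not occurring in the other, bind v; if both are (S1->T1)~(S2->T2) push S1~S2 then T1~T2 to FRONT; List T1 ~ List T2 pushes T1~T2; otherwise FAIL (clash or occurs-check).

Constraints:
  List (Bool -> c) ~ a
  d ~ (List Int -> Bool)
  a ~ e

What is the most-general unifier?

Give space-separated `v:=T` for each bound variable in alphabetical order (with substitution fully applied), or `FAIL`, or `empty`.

step 1: unify List (Bool -> c) ~ a  [subst: {-} | 2 pending]
  bind a := List (Bool -> c)
step 2: unify d ~ (List Int -> Bool)  [subst: {a:=List (Bool -> c)} | 1 pending]
  bind d := (List Int -> Bool)
step 3: unify List (Bool -> c) ~ e  [subst: {a:=List (Bool -> c), d:=(List Int -> Bool)} | 0 pending]
  bind e := List (Bool -> c)

Answer: a:=List (Bool -> c) d:=(List Int -> Bool) e:=List (Bool -> c)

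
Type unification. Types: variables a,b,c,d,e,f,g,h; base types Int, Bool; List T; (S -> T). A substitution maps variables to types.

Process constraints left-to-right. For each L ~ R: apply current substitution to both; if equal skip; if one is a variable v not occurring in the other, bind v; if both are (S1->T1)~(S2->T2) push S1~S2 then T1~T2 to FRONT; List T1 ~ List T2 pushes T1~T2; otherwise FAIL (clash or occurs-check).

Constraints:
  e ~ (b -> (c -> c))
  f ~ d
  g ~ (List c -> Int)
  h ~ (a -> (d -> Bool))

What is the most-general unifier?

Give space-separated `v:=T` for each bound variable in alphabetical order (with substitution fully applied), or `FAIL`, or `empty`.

step 1: unify e ~ (b -> (c -> c))  [subst: {-} | 3 pending]
  bind e := (b -> (c -> c))
step 2: unify f ~ d  [subst: {e:=(b -> (c -> c))} | 2 pending]
  bind f := d
step 3: unify g ~ (List c -> Int)  [subst: {e:=(b -> (c -> c)), f:=d} | 1 pending]
  bind g := (List c -> Int)
step 4: unify h ~ (a -> (d -> Bool))  [subst: {e:=(b -> (c -> c)), f:=d, g:=(List c -> Int)} | 0 pending]
  bind h := (a -> (d -> Bool))

Answer: e:=(b -> (c -> c)) f:=d g:=(List c -> Int) h:=(a -> (d -> Bool))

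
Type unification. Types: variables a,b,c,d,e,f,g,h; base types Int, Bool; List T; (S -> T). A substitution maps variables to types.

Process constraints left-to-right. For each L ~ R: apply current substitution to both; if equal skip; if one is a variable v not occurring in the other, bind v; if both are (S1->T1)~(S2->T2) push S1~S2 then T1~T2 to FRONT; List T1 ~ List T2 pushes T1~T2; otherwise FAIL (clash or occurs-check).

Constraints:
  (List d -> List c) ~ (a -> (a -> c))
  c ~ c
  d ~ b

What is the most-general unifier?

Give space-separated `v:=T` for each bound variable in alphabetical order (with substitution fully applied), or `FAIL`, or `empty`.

step 1: unify (List d -> List c) ~ (a -> (a -> c))  [subst: {-} | 2 pending]
  -> decompose arrow: push List d~a, List c~(a -> c)
step 2: unify List d ~ a  [subst: {-} | 3 pending]
  bind a := List d
step 3: unify List c ~ (List d -> c)  [subst: {a:=List d} | 2 pending]
  clash: List c vs (List d -> c)

Answer: FAIL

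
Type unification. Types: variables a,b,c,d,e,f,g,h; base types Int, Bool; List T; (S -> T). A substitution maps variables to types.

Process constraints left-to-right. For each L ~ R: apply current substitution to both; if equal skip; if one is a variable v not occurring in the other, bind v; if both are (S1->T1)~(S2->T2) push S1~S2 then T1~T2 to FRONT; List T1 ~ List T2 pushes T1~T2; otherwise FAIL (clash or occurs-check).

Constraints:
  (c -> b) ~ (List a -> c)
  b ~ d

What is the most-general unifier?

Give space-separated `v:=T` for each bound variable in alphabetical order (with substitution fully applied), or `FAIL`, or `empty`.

step 1: unify (c -> b) ~ (List a -> c)  [subst: {-} | 1 pending]
  -> decompose arrow: push c~List a, b~c
step 2: unify c ~ List a  [subst: {-} | 2 pending]
  bind c := List a
step 3: unify b ~ List a  [subst: {c:=List a} | 1 pending]
  bind b := List a
step 4: unify List a ~ d  [subst: {c:=List a, b:=List a} | 0 pending]
  bind d := List a

Answer: b:=List a c:=List a d:=List a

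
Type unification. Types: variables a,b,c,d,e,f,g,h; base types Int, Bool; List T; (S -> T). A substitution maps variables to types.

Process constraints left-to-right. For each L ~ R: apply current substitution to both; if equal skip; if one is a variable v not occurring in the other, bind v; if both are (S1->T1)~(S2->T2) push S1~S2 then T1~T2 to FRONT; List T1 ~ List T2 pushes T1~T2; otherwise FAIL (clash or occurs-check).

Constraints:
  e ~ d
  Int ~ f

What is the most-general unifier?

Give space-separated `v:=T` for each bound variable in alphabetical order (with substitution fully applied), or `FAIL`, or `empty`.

Answer: e:=d f:=Int

Derivation:
step 1: unify e ~ d  [subst: {-} | 1 pending]
  bind e := d
step 2: unify Int ~ f  [subst: {e:=d} | 0 pending]
  bind f := Int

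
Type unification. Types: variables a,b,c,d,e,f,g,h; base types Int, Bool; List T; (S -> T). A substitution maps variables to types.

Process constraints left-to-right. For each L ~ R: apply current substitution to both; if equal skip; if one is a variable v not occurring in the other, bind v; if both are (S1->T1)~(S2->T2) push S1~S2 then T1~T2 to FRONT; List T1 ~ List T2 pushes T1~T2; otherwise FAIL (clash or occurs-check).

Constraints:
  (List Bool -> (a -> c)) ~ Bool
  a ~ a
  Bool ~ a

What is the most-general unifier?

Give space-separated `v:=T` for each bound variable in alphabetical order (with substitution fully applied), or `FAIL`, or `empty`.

Answer: FAIL

Derivation:
step 1: unify (List Bool -> (a -> c)) ~ Bool  [subst: {-} | 2 pending]
  clash: (List Bool -> (a -> c)) vs Bool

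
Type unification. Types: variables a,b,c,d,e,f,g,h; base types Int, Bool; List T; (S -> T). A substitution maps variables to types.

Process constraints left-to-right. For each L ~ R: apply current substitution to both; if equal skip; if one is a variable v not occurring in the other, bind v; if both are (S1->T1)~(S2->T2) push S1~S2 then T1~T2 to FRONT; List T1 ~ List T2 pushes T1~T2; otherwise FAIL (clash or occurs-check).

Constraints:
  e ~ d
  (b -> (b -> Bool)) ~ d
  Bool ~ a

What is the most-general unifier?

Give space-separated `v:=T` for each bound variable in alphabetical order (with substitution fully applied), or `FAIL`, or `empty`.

step 1: unify e ~ d  [subst: {-} | 2 pending]
  bind e := d
step 2: unify (b -> (b -> Bool)) ~ d  [subst: {e:=d} | 1 pending]
  bind d := (b -> (b -> Bool))
step 3: unify Bool ~ a  [subst: {e:=d, d:=(b -> (b -> Bool))} | 0 pending]
  bind a := Bool

Answer: a:=Bool d:=(b -> (b -> Bool)) e:=(b -> (b -> Bool))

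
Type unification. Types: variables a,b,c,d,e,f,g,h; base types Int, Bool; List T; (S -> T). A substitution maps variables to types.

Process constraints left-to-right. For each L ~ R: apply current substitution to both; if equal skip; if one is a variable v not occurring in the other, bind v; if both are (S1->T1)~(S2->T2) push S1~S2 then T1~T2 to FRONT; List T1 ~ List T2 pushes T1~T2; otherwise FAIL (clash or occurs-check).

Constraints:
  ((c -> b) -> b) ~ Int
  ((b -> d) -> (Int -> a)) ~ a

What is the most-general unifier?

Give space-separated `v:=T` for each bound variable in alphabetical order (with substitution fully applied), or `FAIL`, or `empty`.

step 1: unify ((c -> b) -> b) ~ Int  [subst: {-} | 1 pending]
  clash: ((c -> b) -> b) vs Int

Answer: FAIL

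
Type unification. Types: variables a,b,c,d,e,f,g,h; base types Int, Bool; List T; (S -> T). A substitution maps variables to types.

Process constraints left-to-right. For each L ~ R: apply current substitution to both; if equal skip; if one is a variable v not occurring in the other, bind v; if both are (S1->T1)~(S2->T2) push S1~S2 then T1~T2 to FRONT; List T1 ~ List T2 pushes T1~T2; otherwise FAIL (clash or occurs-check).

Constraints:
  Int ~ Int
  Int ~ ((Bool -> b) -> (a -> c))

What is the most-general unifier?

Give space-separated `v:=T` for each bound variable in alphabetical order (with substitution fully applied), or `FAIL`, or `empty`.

Answer: FAIL

Derivation:
step 1: unify Int ~ Int  [subst: {-} | 1 pending]
  -> identical, skip
step 2: unify Int ~ ((Bool -> b) -> (a -> c))  [subst: {-} | 0 pending]
  clash: Int vs ((Bool -> b) -> (a -> c))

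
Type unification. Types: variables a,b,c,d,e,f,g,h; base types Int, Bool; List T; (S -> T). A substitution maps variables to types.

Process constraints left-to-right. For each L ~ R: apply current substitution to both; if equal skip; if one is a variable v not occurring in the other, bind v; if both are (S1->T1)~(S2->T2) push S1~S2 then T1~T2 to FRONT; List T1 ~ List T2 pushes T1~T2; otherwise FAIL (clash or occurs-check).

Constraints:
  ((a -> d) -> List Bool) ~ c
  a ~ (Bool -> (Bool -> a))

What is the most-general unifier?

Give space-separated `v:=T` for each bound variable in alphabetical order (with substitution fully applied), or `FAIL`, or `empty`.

step 1: unify ((a -> d) -> List Bool) ~ c  [subst: {-} | 1 pending]
  bind c := ((a -> d) -> List Bool)
step 2: unify a ~ (Bool -> (Bool -> a))  [subst: {c:=((a -> d) -> List Bool)} | 0 pending]
  occurs-check fail: a in (Bool -> (Bool -> a))

Answer: FAIL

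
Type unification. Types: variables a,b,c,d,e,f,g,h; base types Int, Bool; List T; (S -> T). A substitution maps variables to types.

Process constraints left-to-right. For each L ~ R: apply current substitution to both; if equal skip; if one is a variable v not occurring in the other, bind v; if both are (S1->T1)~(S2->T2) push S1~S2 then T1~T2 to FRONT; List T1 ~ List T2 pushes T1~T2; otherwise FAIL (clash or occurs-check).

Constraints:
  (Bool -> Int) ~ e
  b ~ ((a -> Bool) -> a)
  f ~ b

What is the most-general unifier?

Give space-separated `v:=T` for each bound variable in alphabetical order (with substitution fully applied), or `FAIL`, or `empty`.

Answer: b:=((a -> Bool) -> a) e:=(Bool -> Int) f:=((a -> Bool) -> a)

Derivation:
step 1: unify (Bool -> Int) ~ e  [subst: {-} | 2 pending]
  bind e := (Bool -> Int)
step 2: unify b ~ ((a -> Bool) -> a)  [subst: {e:=(Bool -> Int)} | 1 pending]
  bind b := ((a -> Bool) -> a)
step 3: unify f ~ ((a -> Bool) -> a)  [subst: {e:=(Bool -> Int), b:=((a -> Bool) -> a)} | 0 pending]
  bind f := ((a -> Bool) -> a)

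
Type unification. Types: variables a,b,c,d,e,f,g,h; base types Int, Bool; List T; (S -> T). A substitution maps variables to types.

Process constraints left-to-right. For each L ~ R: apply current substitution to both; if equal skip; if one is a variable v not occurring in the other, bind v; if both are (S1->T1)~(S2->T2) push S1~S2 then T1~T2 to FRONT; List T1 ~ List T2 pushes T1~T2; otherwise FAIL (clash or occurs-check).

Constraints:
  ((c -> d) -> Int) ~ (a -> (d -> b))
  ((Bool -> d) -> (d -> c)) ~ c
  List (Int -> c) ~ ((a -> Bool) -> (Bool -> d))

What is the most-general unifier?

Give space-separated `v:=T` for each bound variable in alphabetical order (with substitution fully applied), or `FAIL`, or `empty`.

step 1: unify ((c -> d) -> Int) ~ (a -> (d -> b))  [subst: {-} | 2 pending]
  -> decompose arrow: push (c -> d)~a, Int~(d -> b)
step 2: unify (c -> d) ~ a  [subst: {-} | 3 pending]
  bind a := (c -> d)
step 3: unify Int ~ (d -> b)  [subst: {a:=(c -> d)} | 2 pending]
  clash: Int vs (d -> b)

Answer: FAIL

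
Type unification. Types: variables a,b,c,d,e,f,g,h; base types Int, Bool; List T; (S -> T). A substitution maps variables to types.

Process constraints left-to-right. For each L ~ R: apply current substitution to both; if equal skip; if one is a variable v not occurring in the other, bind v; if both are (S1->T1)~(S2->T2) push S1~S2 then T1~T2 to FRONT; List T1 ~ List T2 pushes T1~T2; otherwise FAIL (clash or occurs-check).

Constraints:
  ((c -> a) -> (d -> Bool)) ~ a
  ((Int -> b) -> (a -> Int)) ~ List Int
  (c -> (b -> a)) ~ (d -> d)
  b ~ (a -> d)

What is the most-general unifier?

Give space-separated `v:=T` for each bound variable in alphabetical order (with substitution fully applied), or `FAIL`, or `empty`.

step 1: unify ((c -> a) -> (d -> Bool)) ~ a  [subst: {-} | 3 pending]
  occurs-check fail

Answer: FAIL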